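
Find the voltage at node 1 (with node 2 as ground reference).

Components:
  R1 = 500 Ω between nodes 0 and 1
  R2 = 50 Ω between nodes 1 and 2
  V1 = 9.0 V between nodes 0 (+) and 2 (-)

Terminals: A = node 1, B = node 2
Nodal analysis, taking node 2 as the 0 V reference.
Source V1 fixes V_0 = 9 V.
KCL at each unknown node (sum of currents leaving = 0; resistances in Ω):
  Node 1: (V_1 - 9)/500 + (V_1 - 0)/50 = 0
Collecting terms: 0.022 × V_1 = 0.018  =>  V_1 = 0.8182 V
The requested potential is V_1 = 0.8182 V.

Final answer: V_1 = 0.8182 V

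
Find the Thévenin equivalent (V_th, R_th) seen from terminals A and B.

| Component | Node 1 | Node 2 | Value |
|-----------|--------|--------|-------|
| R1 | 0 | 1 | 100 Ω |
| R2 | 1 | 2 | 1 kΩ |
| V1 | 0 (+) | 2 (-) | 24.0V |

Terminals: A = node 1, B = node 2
Step 1 — V_th is the open-circuit voltage V_A - V_B (nothing connected across the terminals).
Nodal analysis, taking node 2 as the 0 V reference.
Source V1 fixes V_0 = 24 V.
KCL at each unknown node (sum of currents leaving = 0; resistances in Ω):
  Node 1: (V_1 - 24)/100 + (V_1 - 0)/1000 = 0
Collecting terms: 0.011 × V_1 = 0.24  =>  V_1 = 21.82 V
V_th = V_1 - V_2 = 21.82 - 0 = 21.82 V
Step 2 — R_th: zero the source — replace V1 by a short circuit (node 2 merges into node 0) — and find the resistance seen between A (node 1) and B (node 0).
Reduce the network between node 1 (A) and node 0 (B) by series/parallel combination:
  Rp1 = R1 ‖ R2 (parallel, both between nodes 0 and 1) = 1/(1/100 + 1/1000) = 90.91 Ω
R_th = 90.91 Ω

Final answer: V_th = 21.82 V, R_th = 90.91 Ω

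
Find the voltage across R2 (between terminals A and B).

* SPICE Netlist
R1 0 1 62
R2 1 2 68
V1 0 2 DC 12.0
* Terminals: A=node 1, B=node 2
R1 and R2 are in series across V1 (node 0 → node 1 → node 2), and the output A–B is taken across R2, so this is a voltage divider.
Series current: I = V1/(R1 + R2) = 12/(62 + 68) = 12/130 = 0.09231 A
V_R2 = I × R2 = V1 × R2/(R1 + R2) = 12 × 68/130 = 6.277 V

Final answer: 6.277 V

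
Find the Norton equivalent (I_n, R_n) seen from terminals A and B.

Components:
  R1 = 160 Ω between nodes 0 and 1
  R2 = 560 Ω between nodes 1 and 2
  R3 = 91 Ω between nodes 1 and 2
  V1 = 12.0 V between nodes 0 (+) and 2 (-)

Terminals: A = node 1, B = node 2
Find the Thévenin equivalent first; then I_n = V_th/R_th and R_n = R_th.
Step 1 — V_th is the open-circuit voltage V_A - V_B (nothing connected across the terminals).
Nodal analysis, taking node 2 as the 0 V reference.
Source V1 fixes V_0 = 12 V.
KCL at each unknown node (sum of currents leaving = 0; resistances in Ω):
  Node 1: (V_1 - 12)/160 + (V_1 - 0)/560 + (V_1 - 0)/91 = 0
Collecting terms: 0.01902 × V_1 = 0.075  =>  V_1 = 3.942 V
V_th = V_1 - V_2 = 3.942 - 0 = 3.942 V
Step 2 — R_th: zero the source — replace V1 by a short circuit (node 2 merges into node 0) — and find the resistance seen between A (node 1) and B (node 0).
Reduce the network between node 1 (A) and node 0 (B) by series/parallel combination:
  Rp1 = R1 ‖ R2 ‖ R3 (parallel, all between nodes 0 and 1) = 1/(1/160 + 1/560 + 1/91) = 52.56 Ω
R_th = 52.56 Ω
I_n = V_th/R_th = 3.942/52.56 = 0.075 A, and R_n = R_th = 52.56 Ω

Final answer: I_n = 0.075 A, R_n = 52.56 Ω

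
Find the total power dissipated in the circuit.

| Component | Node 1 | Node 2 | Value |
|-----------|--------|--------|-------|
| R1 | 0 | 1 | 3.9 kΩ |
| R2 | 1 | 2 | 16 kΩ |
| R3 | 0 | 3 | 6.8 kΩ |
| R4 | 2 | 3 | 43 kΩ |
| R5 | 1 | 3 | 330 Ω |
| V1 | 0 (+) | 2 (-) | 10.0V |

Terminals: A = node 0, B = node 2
Nodal analysis, taking node 2 as the 0 V reference.
Source V1 fixes V_0 = 10 V.
KCL at each unknown node (sum of currents leaving = 0; resistances in Ω):
  Node 1: (V_1 - 10)/3900 + (V_1 - 0)/16000 + (V_1 - V_3)/330 = 0
  Node 3: (V_3 - 10)/6800 + (V_3 - 0)/43000 + (V_3 - V_1)/330 = 0
Collecting terms (coefficients in siemens):
  0.003349·V_1 - 0.00303·V_3 = 0.002564
  0.003201·V_3 - 0.00303·V_1 = 0.001471
Determinant D = (0.003349)(0.003201) - (-0.00303)(-0.00303) = 0.000001537
V_1 = [(0.002564)(0.003201) - (-0.00303)(0.001471)]/D = 8.24 V
V_3 = [(0.003349)(0.001471) - (0.002564)(-0.00303)]/D = 8.261 V
Power in each resistor, P = (ΔV)²/R:
  P_R1 = (10 - 8.24)²/3900 = 0.0007944 W
  P_R2 = (8.24 - 0)²/16000 = 0.004243 W
  P_R3 = (10 - 8.261)²/6800 = 0.0004448 W
  P_R4 = (0 - 8.261)²/43000 = 0.001587 W
  P_R5 = (8.24 - 8.261)²/330 = 0.000001337 W
P_total = P_R1 + P_R2 + P_R3 + P_R4 + P_R5 = 0.007071 W

Final answer: 0.007071 W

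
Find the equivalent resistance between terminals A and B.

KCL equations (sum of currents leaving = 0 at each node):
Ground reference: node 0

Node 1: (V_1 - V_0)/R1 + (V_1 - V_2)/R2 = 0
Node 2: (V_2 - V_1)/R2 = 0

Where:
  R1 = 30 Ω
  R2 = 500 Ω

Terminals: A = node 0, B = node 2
Reduce the network between node 0 (A) and node 2 (B) by series/parallel combination:
  Rs1 = R1 + R2 (series, joined only at node 1) = 30 + 500 = 530 Ω
R_eq = 530 Ω

Final answer: 530 Ω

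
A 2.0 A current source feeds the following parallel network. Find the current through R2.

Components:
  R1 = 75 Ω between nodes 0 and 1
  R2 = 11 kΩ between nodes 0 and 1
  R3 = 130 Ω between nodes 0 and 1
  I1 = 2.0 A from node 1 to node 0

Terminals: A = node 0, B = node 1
All resistors sit directly between nodes 0 and 1, so they are in parallel and share one voltage V; the full source current 2 A splits among them.
1/R_par = 1/75 + 1/11000 + 1/130 = 0.02112 S  =>  R_par = 47.36 Ω
V = I × R_par = 2 × 47.36 = 94.71 V
I_R2 = V/R2 = 94.71/11000 = 0.00861 A

Final answer: 0.00861 A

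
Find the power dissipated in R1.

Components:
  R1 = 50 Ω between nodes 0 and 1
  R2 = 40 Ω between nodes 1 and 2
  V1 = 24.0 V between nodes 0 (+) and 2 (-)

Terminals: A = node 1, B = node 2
Nodal analysis, taking node 2 as the 0 V reference.
Source V1 fixes V_0 = 24 V.
KCL at each unknown node (sum of currents leaving = 0; resistances in Ω):
  Node 1: (V_1 - 24)/50 + (V_1 - 0)/40 = 0
Collecting terms: 0.045 × V_1 = 0.48  =>  V_1 = 10.67 V
I_R1 = (V_0 - V_1)/R1 = (24 - 10.67)/50 = 0.2667 A
P_R1 = I_R1² × R1 = (0.2667)² × 50 = 3.556 W

Final answer: 3.556 W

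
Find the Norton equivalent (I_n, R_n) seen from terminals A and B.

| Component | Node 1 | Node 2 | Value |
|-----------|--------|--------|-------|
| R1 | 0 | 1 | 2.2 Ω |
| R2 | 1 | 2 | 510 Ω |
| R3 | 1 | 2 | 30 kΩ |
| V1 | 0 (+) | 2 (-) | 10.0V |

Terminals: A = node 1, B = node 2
Find the Thévenin equivalent first; then I_n = V_th/R_th and R_n = R_th.
Step 1 — V_th is the open-circuit voltage V_A - V_B (nothing connected across the terminals).
Nodal analysis, taking node 2 as the 0 V reference.
Source V1 fixes V_0 = 10 V.
KCL at each unknown node (sum of currents leaving = 0; resistances in Ω):
  Node 1: (V_1 - 10)/2.2 + (V_1 - 0)/510 + (V_1 - 0)/30000 = 0
Collecting terms: 0.4565 × V_1 = 4.545  =>  V_1 = 9.956 V
V_th = V_1 - V_2 = 9.956 - 0 = 9.956 V
Step 2 — R_th: zero the source — replace V1 by a short circuit (node 2 merges into node 0) — and find the resistance seen between A (node 1) and B (node 0).
Reduce the network between node 1 (A) and node 0 (B) by series/parallel combination:
  Rp1 = R1 ‖ R2 ‖ R3 (parallel, all between nodes 0 and 1) = 1/(1/2.2 + 1/510 + 1/30000) = 2.19 Ω
R_th = 2.19 Ω
I_n = V_th/R_th = 9.956/2.19 = 4.545 A, and R_n = R_th = 2.19 Ω

Final answer: I_n = 4.545 A, R_n = 2.19 Ω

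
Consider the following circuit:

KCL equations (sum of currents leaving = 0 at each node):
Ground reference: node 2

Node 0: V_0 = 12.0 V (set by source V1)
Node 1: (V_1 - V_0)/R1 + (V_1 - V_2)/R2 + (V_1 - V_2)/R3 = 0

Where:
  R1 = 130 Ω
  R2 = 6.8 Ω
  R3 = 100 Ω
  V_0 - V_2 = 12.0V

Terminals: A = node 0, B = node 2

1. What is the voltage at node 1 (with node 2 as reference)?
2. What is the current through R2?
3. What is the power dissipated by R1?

Nodal analysis, taking node 2 as the 0 V reference.
Source V1 fixes V_0 = 12 V.
KCL at each unknown node (sum of currents leaving = 0; resistances in Ω):
  Node 1: (V_1 - 12)/130 + (V_1 - 0)/6.8 + (V_1 - 0)/100 = 0
Collecting terms: 0.1648 × V_1 = 0.09231  =>  V_1 = 0.5603 V
Part 1:
  Read off the nodal solution: V_1 = 0.5603 V
Part 2:
  I_R2 = (V_1 - V_2)/R2 = (0.5603 - 0)/6.8 = 0.08239 A
  Magnitude: I_R2 = 0.08239 A
Part 3:
  I_R1 = (V_0 - V_1)/R1 = (12 - 0.5603)/130 = 0.088 A
  P_R1 = I_R1² × R1 = (0.088)² × 130 = 1.007 W

Final answers:
1. V_1 = 0.5603 V
2. I_R2 = 0.08239 A
3. P_R1 = 1.007 W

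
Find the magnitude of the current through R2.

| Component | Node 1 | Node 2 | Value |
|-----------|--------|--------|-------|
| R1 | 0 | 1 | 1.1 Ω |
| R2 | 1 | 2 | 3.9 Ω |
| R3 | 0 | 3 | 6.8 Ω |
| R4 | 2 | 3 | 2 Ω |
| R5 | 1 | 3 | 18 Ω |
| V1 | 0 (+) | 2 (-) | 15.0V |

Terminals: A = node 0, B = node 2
Nodal analysis, taking node 2 as the 0 V reference.
Source V1 fixes V_0 = 15 V.
KCL at each unknown node (sum of currents leaving = 0; resistances in Ω):
  Node 1: (V_1 - 15)/1.1 + (V_1 - 0)/3.9 + (V_1 - V_3)/18 = 0
  Node 3: (V_3 - 15)/6.8 + (V_3 - 0)/2 + (V_3 - V_1)/18 = 0
Collecting terms (coefficients in siemens):
  1.221·V_1 - 0.05556·V_3 = 13.64
  0.7026·V_3 - 0.05556·V_1 = 2.206
Determinant D = (1.221)(0.7026) - (-0.05556)(-0.05556) = 0.8548
V_1 = [(13.64)(0.7026) - (-0.05556)(2.206)]/D = 11.35 V
V_3 = [(1.221)(2.206) - (13.64)(-0.05556)]/D = 4.037 V
I_R2 = (V_1 - V_2)/R2 = (11.35 - 0)/3.9 = 2.911 A
|I_R2| = 2.911 A

Final answer: |I_R2| = 2.911 A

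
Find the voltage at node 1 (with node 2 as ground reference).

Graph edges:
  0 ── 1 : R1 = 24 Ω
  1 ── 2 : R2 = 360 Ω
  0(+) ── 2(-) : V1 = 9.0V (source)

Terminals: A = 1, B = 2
Nodal analysis, taking node 2 as the 0 V reference.
Source V1 fixes V_0 = 9 V.
KCL at each unknown node (sum of currents leaving = 0; resistances in Ω):
  Node 1: (V_1 - 9)/24 + (V_1 - 0)/360 = 0
Collecting terms: 0.04444 × V_1 = 0.375  =>  V_1 = 8.438 V
The requested potential is V_1 = 8.438 V.

Final answer: V_1 = 8.438 V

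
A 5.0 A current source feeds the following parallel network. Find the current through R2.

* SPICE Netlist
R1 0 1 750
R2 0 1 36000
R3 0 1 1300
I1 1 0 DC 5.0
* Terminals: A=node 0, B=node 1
All resistors sit directly between nodes 0 and 1, so they are in parallel and share one voltage V; the full source current 5 A splits among them.
1/R_par = 1/750 + 1/36000 + 1/1300 = 0.00213 S  =>  R_par = 469.4 Ω
V = I × R_par = 5 × 469.4 = 2347 V
I_R2 = V/R2 = 2347/36000 = 0.0652 A

Final answer: 0.0652 A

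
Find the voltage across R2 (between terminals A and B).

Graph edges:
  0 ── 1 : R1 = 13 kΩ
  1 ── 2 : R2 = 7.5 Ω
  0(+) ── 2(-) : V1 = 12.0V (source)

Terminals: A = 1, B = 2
R1 and R2 are in series across V1 (node 0 → node 1 → node 2), and the output A–B is taken across R2, so this is a voltage divider.
Series current: I = V1/(R1 + R2) = 12/(13000 + 7.5) = 12/13010 = 0.0009225 A
V_R2 = I × R2 = V1 × R2/(R1 + R2) = 12 × 7.5/13010 = 0.006919 V

Final answer: 0.006919 V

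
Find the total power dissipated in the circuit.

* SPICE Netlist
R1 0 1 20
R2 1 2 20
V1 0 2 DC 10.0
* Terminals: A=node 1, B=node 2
Nodal analysis, taking node 2 as the 0 V reference.
Source V1 fixes V_0 = 10 V.
KCL at each unknown node (sum of currents leaving = 0; resistances in Ω):
  Node 1: (V_1 - 10)/20 + (V_1 - 0)/20 = 0
Collecting terms: 0.1 × V_1 = 0.5  =>  V_1 = 5 V
Power in each resistor, P = (ΔV)²/R:
  P_R1 = (10 - 5)²/20 = 1.25 W
  P_R2 = (5 - 0)²/20 = 1.25 W
P_total = P_R1 + P_R2 = 2.5 W

Final answer: 2.5 W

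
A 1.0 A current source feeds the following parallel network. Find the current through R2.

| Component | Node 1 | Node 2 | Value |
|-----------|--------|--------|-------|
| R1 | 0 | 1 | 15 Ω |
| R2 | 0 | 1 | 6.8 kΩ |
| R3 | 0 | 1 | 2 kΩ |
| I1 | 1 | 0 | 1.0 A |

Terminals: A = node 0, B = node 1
All resistors sit directly between nodes 0 and 1, so they are in parallel and share one voltage V; the full source current 1 A splits among them.
1/R_par = 1/15 + 1/6800 + 1/2000 = 0.06731 S  =>  R_par = 14.86 Ω
V = I × R_par = 1 × 14.86 = 14.86 V
I_R2 = V/R2 = 14.86/6800 = 0.002185 A

Final answer: 0.002185 A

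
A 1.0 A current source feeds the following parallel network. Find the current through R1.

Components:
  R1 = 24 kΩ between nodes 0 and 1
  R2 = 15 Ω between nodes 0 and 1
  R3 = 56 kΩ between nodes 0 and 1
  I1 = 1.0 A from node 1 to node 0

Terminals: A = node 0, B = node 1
All resistors sit directly between nodes 0 and 1, so they are in parallel and share one voltage V; the full source current 1 A splits among them.
1/R_par = 1/24000 + 1/15 + 1/56000 = 0.06673 S  =>  R_par = 14.99 Ω
V = I × R_par = 1 × 14.99 = 14.99 V
I_R1 = V/R1 = 14.99/24000 = 0.0006244 A

Final answer: 0.0006244 A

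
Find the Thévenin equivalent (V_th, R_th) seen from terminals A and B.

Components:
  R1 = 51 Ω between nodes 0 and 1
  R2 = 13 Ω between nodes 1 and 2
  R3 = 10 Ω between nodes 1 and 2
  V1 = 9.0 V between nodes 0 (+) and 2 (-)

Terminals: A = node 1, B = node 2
Step 1 — V_th is the open-circuit voltage V_A - V_B (nothing connected across the terminals).
Nodal analysis, taking node 2 as the 0 V reference.
Source V1 fixes V_0 = 9 V.
KCL at each unknown node (sum of currents leaving = 0; resistances in Ω):
  Node 1: (V_1 - 9)/51 + (V_1 - 0)/13 + (V_1 - 0)/10 = 0
Collecting terms: 0.1965 × V_1 = 0.1765  =>  V_1 = 0.8979 V
V_th = V_1 - V_2 = 0.8979 - 0 = 0.8979 V
Step 2 — R_th: zero the source — replace V1 by a short circuit (node 2 merges into node 0) — and find the resistance seen between A (node 1) and B (node 0).
Reduce the network between node 1 (A) and node 0 (B) by series/parallel combination:
  Rp1 = R1 ‖ R2 ‖ R3 (parallel, all between nodes 0 and 1) = 1/(1/51 + 1/13 + 1/10) = 5.088 Ω
R_th = 5.088 Ω

Final answer: V_th = 0.8979 V, R_th = 5.088 Ω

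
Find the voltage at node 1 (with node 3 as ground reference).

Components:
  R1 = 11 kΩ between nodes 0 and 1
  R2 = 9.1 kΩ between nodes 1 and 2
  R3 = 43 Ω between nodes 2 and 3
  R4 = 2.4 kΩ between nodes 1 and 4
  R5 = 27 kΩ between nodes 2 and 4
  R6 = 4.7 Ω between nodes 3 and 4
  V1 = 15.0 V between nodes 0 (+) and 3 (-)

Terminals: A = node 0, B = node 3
Nodal analysis, taking node 3 as the 0 V reference.
Source V1 fixes V_0 = 15 V.
KCL at each unknown node (sum of currents leaving = 0; resistances in Ω):
  Node 1: (V_1 - 15)/11000 + (V_1 - V_2)/9100 + (V_1 - V_4)/2400 = 0
  Node 2: (V_2 - V_1)/9100 + (V_2 - 0)/43 + (V_2 - V_4)/27000 = 0
  Node 4: (V_4 - V_1)/2400 + (V_4 - V_2)/27000 + (V_4 - 0)/4.7 = 0
Collecting terms (coefficients in siemens):
  0.0006175·V_1 - 0.0001099·V_2 - 0.0004167·V_4 = 0.001364
  0.0234·V_2 - 0.0001099·V_1 - 0.00003704·V_4 = 0
  0.2132·V_4 - 0.0004167·V_1 - 0.00003704·V_2 = 0
Solving these 3 simultaneous equations (Gaussian elimination) gives:
  V_1 = 2.213 V, V_2 = 0.0104 V, V_4 = 0.004327 V
The requested potential is V_1 = 2.213 V.

Final answer: V_1 = 2.213 V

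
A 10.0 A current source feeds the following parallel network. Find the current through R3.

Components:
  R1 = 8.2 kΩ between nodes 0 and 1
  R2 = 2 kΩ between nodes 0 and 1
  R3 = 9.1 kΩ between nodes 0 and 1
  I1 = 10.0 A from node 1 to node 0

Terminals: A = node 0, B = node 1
All resistors sit directly between nodes 0 and 1, so they are in parallel and share one voltage V; the full source current 10 A splits among them.
1/R_par = 1/8200 + 1/2000 + 1/9100 = 0.0007318 S  =>  R_par = 1366 Ω
V = I × R_par = 10 × 1366 = 13660 V
I_R3 = V/R3 = 13660/9100 = 1.502 A

Final answer: 1.502 A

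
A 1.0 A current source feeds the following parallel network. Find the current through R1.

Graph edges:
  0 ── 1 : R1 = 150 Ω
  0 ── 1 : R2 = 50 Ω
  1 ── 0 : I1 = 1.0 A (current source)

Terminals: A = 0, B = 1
All resistors sit directly between nodes 0 and 1, so they are in parallel and share one voltage V; the full source current 1 A splits among them.
1/R_par = 1/150 + 1/50 = 0.02667 S  =>  R_par = 37.5 Ω
V = I × R_par = 1 × 37.5 = 37.5 V
I_R1 = V/R1 = 37.5/150 = 0.25 A

Final answer: 0.25 A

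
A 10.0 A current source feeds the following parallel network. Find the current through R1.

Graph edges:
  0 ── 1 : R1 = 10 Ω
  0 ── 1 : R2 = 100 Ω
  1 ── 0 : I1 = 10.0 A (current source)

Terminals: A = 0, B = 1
All resistors sit directly between nodes 0 and 1, so they are in parallel and share one voltage V; the full source current 10 A splits among them.
1/R_par = 1/10 + 1/100 = 0.11 S  =>  R_par = 9.091 Ω
V = I × R_par = 10 × 9.091 = 90.91 V
I_R1 = V/R1 = 90.91/10 = 9.091 A

Final answer: 9.091 A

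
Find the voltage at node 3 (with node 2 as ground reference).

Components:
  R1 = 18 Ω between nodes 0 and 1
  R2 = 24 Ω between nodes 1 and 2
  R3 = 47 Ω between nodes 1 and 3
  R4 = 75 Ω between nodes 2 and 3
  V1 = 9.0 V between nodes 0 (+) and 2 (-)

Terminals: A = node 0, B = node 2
Nodal analysis, taking node 2 as the 0 V reference.
Source V1 fixes V_0 = 9 V.
KCL at each unknown node (sum of currents leaving = 0; resistances in Ω):
  Node 1: (V_1 - 9)/18 + (V_1 - 0)/24 + (V_1 - V_3)/47 = 0
  Node 3: (V_3 - V_1)/47 + (V_3 - 0)/75 = 0
Collecting terms (coefficients in siemens):
  0.1185·V_1 - 0.02128·V_3 = 0.5
  0.03461·V_3 - 0.02128·V_1 = 0
Determinant D = (0.1185)(0.03461) - (-0.02128)(-0.02128) = 0.003649
V_1 = [(0.5)(0.03461) - (-0.02128)(0)]/D = 4.743 V
V_3 = [(0.1185)(0) - (0.5)(-0.02128)]/D = 2.916 V
The requested potential is V_3 = 2.916 V.

Final answer: V_3 = 2.916 V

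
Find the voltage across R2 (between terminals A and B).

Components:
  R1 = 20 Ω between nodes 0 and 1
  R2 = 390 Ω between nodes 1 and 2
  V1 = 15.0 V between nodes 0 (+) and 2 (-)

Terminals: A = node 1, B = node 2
R1 and R2 are in series across V1 (node 0 → node 1 → node 2), and the output A–B is taken across R2, so this is a voltage divider.
Series current: I = V1/(R1 + R2) = 15/(20 + 390) = 15/410 = 0.03659 A
V_R2 = I × R2 = V1 × R2/(R1 + R2) = 15 × 390/410 = 14.27 V

Final answer: 14.27 V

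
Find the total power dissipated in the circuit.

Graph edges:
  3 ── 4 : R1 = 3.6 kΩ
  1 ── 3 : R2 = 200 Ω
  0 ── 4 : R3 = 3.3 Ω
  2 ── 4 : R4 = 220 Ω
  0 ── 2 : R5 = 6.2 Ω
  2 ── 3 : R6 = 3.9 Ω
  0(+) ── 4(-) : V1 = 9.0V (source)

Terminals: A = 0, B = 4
Nodal analysis, taking node 4 as the 0 V reference.
Source V1 fixes V_0 = 9 V.
KCL at each unknown node (sum of currents leaving = 0; resistances in Ω):
  Node 1: (V_1 - V_3)/200 = 0
  Node 2: (V_2 - 0)/220 + (V_2 - 9)/6.2 + (V_2 - V_3)/3.9 = 0
  Node 3: (V_3 - 0)/3600 + (V_3 - V_1)/200 + (V_3 - V_2)/3.9 = 0
Collecting terms (coefficients in siemens):
  0.005·V_1 - 0.005·V_3 = 0
  0.4222·V_2 - 0.2564·V_3 = 1.452
  0.2617·V_3 - 0.005·V_1 - 0.2564·V_2 = 0
Solving these 3 simultaneous equations (Gaussian elimination) gives:
  V_1 = 8.729 V, V_2 = 8.739 V, V_3 = 8.729 V
Power in each resistor, P = (ΔV)²/R:
  P_R1 = (8.729 - 0)²/3600 = 0.02117 W
  P_R2 = (8.729 - 8.729)²/200 = 0 W
  P_R3 = (9 - 0)²/3.3 = 24.55 W
  P_R4 = (8.739 - 0)²/220 = 0.3471 W
  P_R5 = (9 - 8.739)²/6.2 = 0.01101 W
  P_R6 = (8.739 - 8.729)²/3.9 = 0.00002293 W
P_total = P_R1 + P_R2 + P_R3 + P_R4 + P_R5 + P_R6 = 24.92 W

Final answer: 24.92 W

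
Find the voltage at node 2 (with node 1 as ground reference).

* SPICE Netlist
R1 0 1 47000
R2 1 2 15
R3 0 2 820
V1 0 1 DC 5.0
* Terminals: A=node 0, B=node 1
Nodal analysis, taking node 1 as the 0 V reference.
Source V1 fixes V_0 = 5 V.
KCL at each unknown node (sum of currents leaving = 0; resistances in Ω):
  Node 2: (V_2 - 0)/15 + (V_2 - 5)/820 = 0
Collecting terms: 0.06789 × V_2 = 0.006098  =>  V_2 = 0.08982 V
The requested potential is V_2 = 0.08982 V.

Final answer: V_2 = 0.08982 V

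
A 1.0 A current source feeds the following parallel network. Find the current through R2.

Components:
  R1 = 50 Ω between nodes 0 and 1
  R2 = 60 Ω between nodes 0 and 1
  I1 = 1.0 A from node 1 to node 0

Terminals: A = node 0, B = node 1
All resistors sit directly between nodes 0 and 1, so they are in parallel and share one voltage V; the full source current 1 A splits among them.
1/R_par = 1/50 + 1/60 = 0.03667 S  =>  R_par = 27.27 Ω
V = I × R_par = 1 × 27.27 = 27.27 V
I_R2 = V/R2 = 27.27/60 = 0.4545 A

Final answer: 0.4545 A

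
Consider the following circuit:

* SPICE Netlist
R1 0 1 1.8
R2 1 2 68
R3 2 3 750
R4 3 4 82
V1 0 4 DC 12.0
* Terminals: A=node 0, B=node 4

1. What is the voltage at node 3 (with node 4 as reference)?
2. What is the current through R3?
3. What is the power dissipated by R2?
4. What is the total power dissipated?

Nodal analysis, taking node 4 as the 0 V reference.
Source V1 fixes V_0 = 12 V.
KCL at each unknown node (sum of currents leaving = 0; resistances in Ω):
  Node 1: (V_1 - 12)/1.8 + (V_1 - V_2)/68 = 0
  Node 2: (V_2 - V_1)/68 + (V_2 - V_3)/750 = 0
  Node 3: (V_3 - V_2)/750 + (V_3 - 0)/82 = 0
Collecting terms (coefficients in siemens):
  0.5703·V_1 - 0.01471·V_2 = 6.667
  0.01604·V_2 - 0.01471·V_1 - 0.001333·V_3 = 0
  0.01353·V_3 - 0.001333·V_2 = 0
Solving these 3 simultaneous equations (Gaussian elimination) gives:
  V_1 = 11.98 V, V_2 = 11.07 V, V_3 = 1.091 V
Part 1:
  Read off the nodal solution: V_3 = 1.091 V
Part 2:
  I_R3 = (V_2 - V_3)/R3 = (11.07 - 1.091)/750 = 0.01331 A
  Magnitude: I_R3 = 0.01331 A
Part 3:
  I_R2 = (V_1 - V_2)/R2 = (11.98 - 11.07)/68 = 0.01331 A
  P_R2 = I_R2² × R2 = (0.01331)² × 68 = 0.01204 W
Part 4:
  Power in each resistor, P = (ΔV)²/R:
    P_R1 = (12 - 11.98)²/1.8 = 0.0003187 W
    P_R2 = (11.98 - 11.07)²/68 = 0.01204 W
    P_R3 = (11.07 - 1.091)²/750 = 0.1328 W
    P_R4 = (1.091 - 0)²/82 = 0.01452 W
  P_total = P_R1 + P_R2 + P_R3 + P_R4 = 0.1597 W

Final answers:
1. V_3 = 1.091 V
2. I_R3 = 0.01331 A
3. P_R2 = 0.01204 W
4. P_total = 0.1597 W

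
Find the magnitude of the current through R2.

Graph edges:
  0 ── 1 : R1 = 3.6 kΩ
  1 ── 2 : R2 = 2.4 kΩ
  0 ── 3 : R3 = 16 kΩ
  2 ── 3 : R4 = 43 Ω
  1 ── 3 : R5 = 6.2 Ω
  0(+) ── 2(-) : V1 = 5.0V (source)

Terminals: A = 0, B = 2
Nodal analysis, taking node 2 as the 0 V reference.
Source V1 fixes V_0 = 5 V.
KCL at each unknown node (sum of currents leaving = 0; resistances in Ω):
  Node 1: (V_1 - 5)/3600 + (V_1 - 0)/2400 + (V_1 - V_3)/6.2 = 0
  Node 3: (V_3 - 5)/16000 + (V_3 - 0)/43 + (V_3 - V_1)/6.2 = 0
Collecting terms (coefficients in siemens):
  0.162·V_1 - 0.1613·V_3 = 0.001389
  0.1846·V_3 - 0.1613·V_1 = 0.0003125
Determinant D = (0.162)(0.1846) - (-0.1613)(-0.1613) = 0.003889
V_1 = [(0.001389)(0.1846) - (-0.1613)(0.0003125)]/D = 0.07889 V
V_3 = [(0.162)(0.0003125) - (0.001389)(-0.1613)]/D = 0.07061 V
I_R2 = (V_1 - V_2)/R2 = (0.07889 - 0)/2400 = 0.00003287 A
|I_R2| = 0.00003287 A

Final answer: |I_R2| = 3.287e-05 A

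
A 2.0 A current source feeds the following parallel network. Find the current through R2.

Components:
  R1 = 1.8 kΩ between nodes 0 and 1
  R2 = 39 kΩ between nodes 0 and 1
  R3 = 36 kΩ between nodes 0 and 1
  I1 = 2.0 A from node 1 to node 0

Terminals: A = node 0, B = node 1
All resistors sit directly between nodes 0 and 1, so they are in parallel and share one voltage V; the full source current 2 A splits among them.
1/R_par = 1/1800 + 1/39000 + 1/36000 = 0.000609 S  =>  R_par = 1642 Ω
V = I × R_par = 2 × 1642 = 3284 V
I_R2 = V/R2 = 3284/39000 = 0.08421 A

Final answer: 0.08421 A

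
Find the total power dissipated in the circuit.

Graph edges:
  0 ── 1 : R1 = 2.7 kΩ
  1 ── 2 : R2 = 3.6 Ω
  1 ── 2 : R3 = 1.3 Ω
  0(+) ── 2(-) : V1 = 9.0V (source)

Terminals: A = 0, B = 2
Nodal analysis, taking node 2 as the 0 V reference.
Source V1 fixes V_0 = 9 V.
KCL at each unknown node (sum of currents leaving = 0; resistances in Ω):
  Node 1: (V_1 - 9)/2700 + (V_1 - 0)/3.6 + (V_1 - 0)/1.3 = 0
Collecting terms: 1.047 × V_1 = 0.003333  =>  V_1 = 0.003183 V
Power in each resistor, P = (ΔV)²/R:
  P_R1 = (9 - 0.003183)²/2700 = 0.02998 W
  P_R2 = (0.003183 - 0)²/3.6 = 0.000002814 W
  P_R3 = (0.003183 - 0)²/1.3 = 0.000007791 W
P_total = P_R1 + P_R2 + P_R3 = 0.02999 W

Final answer: 0.02999 W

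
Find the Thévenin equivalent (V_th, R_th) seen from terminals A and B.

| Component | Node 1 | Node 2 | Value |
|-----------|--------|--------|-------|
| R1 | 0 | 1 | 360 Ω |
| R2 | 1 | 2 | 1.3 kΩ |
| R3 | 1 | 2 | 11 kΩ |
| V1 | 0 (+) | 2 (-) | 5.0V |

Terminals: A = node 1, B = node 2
Step 1 — V_th is the open-circuit voltage V_A - V_B (nothing connected across the terminals).
Nodal analysis, taking node 2 as the 0 V reference.
Source V1 fixes V_0 = 5 V.
KCL at each unknown node (sum of currents leaving = 0; resistances in Ω):
  Node 1: (V_1 - 5)/360 + (V_1 - 0)/1300 + (V_1 - 0)/11000 = 0
Collecting terms: 0.003638 × V_1 = 0.01389  =>  V_1 = 3.818 V
V_th = V_1 - V_2 = 3.818 - 0 = 3.818 V
Step 2 — R_th: zero the source — replace V1 by a short circuit (node 2 merges into node 0) — and find the resistance seen between A (node 1) and B (node 0).
Reduce the network between node 1 (A) and node 0 (B) by series/parallel combination:
  Rp1 = R1 ‖ R2 ‖ R3 (parallel, all between nodes 0 and 1) = 1/(1/360 + 1/1300 + 1/11000) = 274.9 Ω
R_th = 274.9 Ω

Final answer: V_th = 3.818 V, R_th = 274.9 Ω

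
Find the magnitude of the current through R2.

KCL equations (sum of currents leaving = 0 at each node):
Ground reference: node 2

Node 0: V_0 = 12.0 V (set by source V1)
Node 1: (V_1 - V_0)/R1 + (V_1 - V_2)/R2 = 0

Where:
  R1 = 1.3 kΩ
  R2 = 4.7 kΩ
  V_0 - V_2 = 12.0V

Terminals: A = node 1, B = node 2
Nodal analysis, taking node 2 as the 0 V reference.
Source V1 fixes V_0 = 12 V.
KCL at each unknown node (sum of currents leaving = 0; resistances in Ω):
  Node 1: (V_1 - 12)/1300 + (V_1 - 0)/4700 = 0
Collecting terms: 0.000982 × V_1 = 0.009231  =>  V_1 = 9.4 V
I_R2 = (V_1 - V_2)/R2 = (9.4 - 0)/4700 = 0.002 A
|I_R2| = 0.002 A

Final answer: |I_R2| = 0.002 A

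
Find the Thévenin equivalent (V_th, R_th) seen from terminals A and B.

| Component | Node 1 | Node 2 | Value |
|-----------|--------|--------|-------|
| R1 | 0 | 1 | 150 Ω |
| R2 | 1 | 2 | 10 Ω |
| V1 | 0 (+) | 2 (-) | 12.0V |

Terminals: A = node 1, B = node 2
Step 1 — V_th is the open-circuit voltage V_A - V_B (nothing connected across the terminals).
Nodal analysis, taking node 2 as the 0 V reference.
Source V1 fixes V_0 = 12 V.
KCL at each unknown node (sum of currents leaving = 0; resistances in Ω):
  Node 1: (V_1 - 12)/150 + (V_1 - 0)/10 = 0
Collecting terms: 0.1067 × V_1 = 0.08  =>  V_1 = 0.75 V
V_th = V_1 - V_2 = 0.75 - 0 = 0.75 V
Step 2 — R_th: zero the source — replace V1 by a short circuit (node 2 merges into node 0) — and find the resistance seen between A (node 1) and B (node 0).
Reduce the network between node 1 (A) and node 0 (B) by series/parallel combination:
  Rp1 = R1 ‖ R2 (parallel, both between nodes 0 and 1) = 1/(1/150 + 1/10) = 9.375 Ω
R_th = 9.375 Ω

Final answer: V_th = 0.75 V, R_th = 9.375 Ω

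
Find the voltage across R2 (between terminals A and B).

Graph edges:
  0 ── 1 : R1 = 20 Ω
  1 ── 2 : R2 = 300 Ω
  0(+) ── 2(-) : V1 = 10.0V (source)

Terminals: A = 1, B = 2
R1 and R2 are in series across V1 (node 0 → node 1 → node 2), and the output A–B is taken across R2, so this is a voltage divider.
Series current: I = V1/(R1 + R2) = 10/(20 + 300) = 10/320 = 0.03125 A
V_R2 = I × R2 = V1 × R2/(R1 + R2) = 10 × 300/320 = 9.375 V

Final answer: 9.375 V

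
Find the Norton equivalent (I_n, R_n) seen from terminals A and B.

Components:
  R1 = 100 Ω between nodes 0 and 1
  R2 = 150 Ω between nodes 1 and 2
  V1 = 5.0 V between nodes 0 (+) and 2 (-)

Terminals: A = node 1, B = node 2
Find the Thévenin equivalent first; then I_n = V_th/R_th and R_n = R_th.
Step 1 — V_th is the open-circuit voltage V_A - V_B (nothing connected across the terminals).
Nodal analysis, taking node 2 as the 0 V reference.
Source V1 fixes V_0 = 5 V.
KCL at each unknown node (sum of currents leaving = 0; resistances in Ω):
  Node 1: (V_1 - 5)/100 + (V_1 - 0)/150 = 0
Collecting terms: 0.01667 × V_1 = 0.05  =>  V_1 = 3 V
V_th = V_1 - V_2 = 3 - 0 = 3 V
Step 2 — R_th: zero the source — replace V1 by a short circuit (node 2 merges into node 0) — and find the resistance seen between A (node 1) and B (node 0).
Reduce the network between node 1 (A) and node 0 (B) by series/parallel combination:
  Rp1 = R1 ‖ R2 (parallel, both between nodes 0 and 1) = 1/(1/100 + 1/150) = 60 Ω
R_th = 60 Ω
I_n = V_th/R_th = 3/60 = 0.05 A, and R_n = R_th = 60 Ω

Final answer: I_n = 0.05 A, R_n = 60 Ω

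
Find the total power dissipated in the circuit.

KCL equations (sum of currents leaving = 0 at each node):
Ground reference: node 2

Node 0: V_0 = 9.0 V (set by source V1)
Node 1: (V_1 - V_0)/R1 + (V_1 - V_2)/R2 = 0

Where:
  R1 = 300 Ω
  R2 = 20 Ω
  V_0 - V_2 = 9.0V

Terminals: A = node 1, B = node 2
Nodal analysis, taking node 2 as the 0 V reference.
Source V1 fixes V_0 = 9 V.
KCL at each unknown node (sum of currents leaving = 0; resistances in Ω):
  Node 1: (V_1 - 9)/300 + (V_1 - 0)/20 = 0
Collecting terms: 0.05333 × V_1 = 0.03  =>  V_1 = 0.5625 V
Power in each resistor, P = (ΔV)²/R:
  P_R1 = (9 - 0.5625)²/300 = 0.2373 W
  P_R2 = (0.5625 - 0)²/20 = 0.01582 W
P_total = P_R1 + P_R2 = 0.2531 W

Final answer: 0.2531 W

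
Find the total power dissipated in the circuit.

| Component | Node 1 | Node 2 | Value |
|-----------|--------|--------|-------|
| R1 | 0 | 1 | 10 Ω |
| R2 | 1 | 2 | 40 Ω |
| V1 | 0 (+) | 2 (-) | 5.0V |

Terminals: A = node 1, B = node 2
Nodal analysis, taking node 2 as the 0 V reference.
Source V1 fixes V_0 = 5 V.
KCL at each unknown node (sum of currents leaving = 0; resistances in Ω):
  Node 1: (V_1 - 5)/10 + (V_1 - 0)/40 = 0
Collecting terms: 0.125 × V_1 = 0.5  =>  V_1 = 4 V
Power in each resistor, P = (ΔV)²/R:
  P_R1 = (5 - 4)²/10 = 0.1 W
  P_R2 = (4 - 0)²/40 = 0.4 W
P_total = P_R1 + P_R2 = 0.5 W

Final answer: 0.5 W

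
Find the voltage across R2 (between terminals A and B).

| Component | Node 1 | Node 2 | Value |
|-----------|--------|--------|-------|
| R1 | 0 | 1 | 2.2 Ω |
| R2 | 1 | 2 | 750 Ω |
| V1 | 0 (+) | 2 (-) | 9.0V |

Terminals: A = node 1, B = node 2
R1 and R2 are in series across V1 (node 0 → node 1 → node 2), and the output A–B is taken across R2, so this is a voltage divider.
Series current: I = V1/(R1 + R2) = 9/(2.2 + 750) = 9/752.2 = 0.01196 A
V_R2 = I × R2 = V1 × R2/(R1 + R2) = 9 × 750/752.2 = 8.974 V

Final answer: 8.974 V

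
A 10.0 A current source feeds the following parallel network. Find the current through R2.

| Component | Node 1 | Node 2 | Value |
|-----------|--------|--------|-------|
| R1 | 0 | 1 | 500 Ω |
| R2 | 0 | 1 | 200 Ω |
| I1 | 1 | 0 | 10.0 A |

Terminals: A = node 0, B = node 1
All resistors sit directly between nodes 0 and 1, so they are in parallel and share one voltage V; the full source current 10 A splits among them.
1/R_par = 1/500 + 1/200 = 0.007 S  =>  R_par = 142.9 Ω
V = I × R_par = 10 × 142.9 = 1429 V
I_R2 = V/R2 = 1429/200 = 7.143 A

Final answer: 7.143 A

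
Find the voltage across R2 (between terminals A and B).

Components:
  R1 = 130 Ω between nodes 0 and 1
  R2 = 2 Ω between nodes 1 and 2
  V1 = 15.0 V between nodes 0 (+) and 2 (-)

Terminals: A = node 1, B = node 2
R1 and R2 are in series across V1 (node 0 → node 1 → node 2), and the output A–B is taken across R2, so this is a voltage divider.
Series current: I = V1/(R1 + R2) = 15/(130 + 2) = 15/132 = 0.1136 A
V_R2 = I × R2 = V1 × R2/(R1 + R2) = 15 × 2/132 = 0.2273 V

Final answer: 0.2273 V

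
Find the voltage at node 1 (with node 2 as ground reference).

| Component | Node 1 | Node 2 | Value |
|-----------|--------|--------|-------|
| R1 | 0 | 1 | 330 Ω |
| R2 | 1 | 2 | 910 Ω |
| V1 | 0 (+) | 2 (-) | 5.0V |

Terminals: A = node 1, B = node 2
Nodal analysis, taking node 2 as the 0 V reference.
Source V1 fixes V_0 = 5 V.
KCL at each unknown node (sum of currents leaving = 0; resistances in Ω):
  Node 1: (V_1 - 5)/330 + (V_1 - 0)/910 = 0
Collecting terms: 0.004129 × V_1 = 0.01515  =>  V_1 = 3.669 V
The requested potential is V_1 = 3.669 V.

Final answer: V_1 = 3.669 V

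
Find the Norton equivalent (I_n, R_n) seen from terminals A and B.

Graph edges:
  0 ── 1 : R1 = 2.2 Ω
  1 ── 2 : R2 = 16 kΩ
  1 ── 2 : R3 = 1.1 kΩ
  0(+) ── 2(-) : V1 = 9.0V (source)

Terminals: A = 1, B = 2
Find the Thévenin equivalent first; then I_n = V_th/R_th and R_n = R_th.
Step 1 — V_th is the open-circuit voltage V_A - V_B (nothing connected across the terminals).
Nodal analysis, taking node 2 as the 0 V reference.
Source V1 fixes V_0 = 9 V.
KCL at each unknown node (sum of currents leaving = 0; resistances in Ω):
  Node 1: (V_1 - 9)/2.2 + (V_1 - 0)/16000 + (V_1 - 0)/1100 = 0
Collecting terms: 0.4555 × V_1 = 4.091  =>  V_1 = 8.981 V
V_th = V_1 - V_2 = 8.981 - 0 = 8.981 V
Step 2 — R_th: zero the source — replace V1 by a short circuit (node 2 merges into node 0) — and find the resistance seen between A (node 1) and B (node 0).
Reduce the network between node 1 (A) and node 0 (B) by series/parallel combination:
  Rp1 = R1 ‖ R2 ‖ R3 (parallel, all between nodes 0 and 1) = 1/(1/2.2 + 1/16000 + 1/1100) = 2.195 Ω
R_th = 2.195 Ω
I_n = V_th/R_th = 8.981/2.195 = 4.091 A, and R_n = R_th = 2.195 Ω

Final answer: I_n = 4.091 A, R_n = 2.195 Ω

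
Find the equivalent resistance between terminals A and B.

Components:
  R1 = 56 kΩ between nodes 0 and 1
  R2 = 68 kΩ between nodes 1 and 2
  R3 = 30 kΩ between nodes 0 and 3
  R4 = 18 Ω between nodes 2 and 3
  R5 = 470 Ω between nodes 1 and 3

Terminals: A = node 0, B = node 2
The network is not a plain series/parallel combination. Inject a 1 A test current into terminal A (node 0) and return it from terminal B (node 2); then R_eq = V_A / (1 A).
Nodal analysis, taking node 2 as the 0 V reference.
Current source I_test pushes 1 A into node 0 and draws it out of node 2.
KCL at each unknown node (sum of currents leaving = 0; resistances in Ω):
  Node 0: (V_0 - V_1)/56000 + (V_0 - V_3)/30000 - 1 = 0
  Node 1: (V_1 - V_0)/56000 + (V_1 - 0)/68000 + (V_1 - V_3)/470 = 0
  Node 3: (V_3 - V_0)/30000 + (V_3 - V_1)/470 + (V_3 - 0)/18 = 0
Collecting terms (coefficients in siemens):
  0.00005119·V_0 - 0.00001786·V_1 - 0.00003333·V_3 = 1
  0.00216·V_1 - 0.00001786·V_0 - 0.002128·V_3 = 0
  0.05772·V_3 - 0.00003333·V_0 - 0.002128·V_1 = 0
Solving these 3 simultaneous equations (Gaussian elimination) gives:
  V_0 = 19610 V, V_1 = 179.8 V, V_3 = 17.95 V
R_eq = V_0 / 1 A = 19610 Ω = 19.61 kΩ

Final answer: 19.61 kΩ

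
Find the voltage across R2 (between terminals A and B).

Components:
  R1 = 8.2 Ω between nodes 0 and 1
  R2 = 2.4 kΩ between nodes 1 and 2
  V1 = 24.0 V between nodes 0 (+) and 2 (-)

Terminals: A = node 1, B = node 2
R1 and R2 are in series across V1 (node 0 → node 1 → node 2), and the output A–B is taken across R2, so this is a voltage divider.
Series current: I = V1/(R1 + R2) = 24/(8.2 + 2400) = 24/2408 = 0.009966 A
V_R2 = I × R2 = V1 × R2/(R1 + R2) = 24 × 2400/2408 = 23.92 V

Final answer: 23.92 V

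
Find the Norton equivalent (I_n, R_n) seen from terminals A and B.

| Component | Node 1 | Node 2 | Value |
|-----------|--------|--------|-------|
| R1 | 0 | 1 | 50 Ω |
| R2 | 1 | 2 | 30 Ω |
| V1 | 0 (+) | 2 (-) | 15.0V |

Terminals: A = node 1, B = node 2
Find the Thévenin equivalent first; then I_n = V_th/R_th and R_n = R_th.
Step 1 — V_th is the open-circuit voltage V_A - V_B (nothing connected across the terminals).
Nodal analysis, taking node 2 as the 0 V reference.
Source V1 fixes V_0 = 15 V.
KCL at each unknown node (sum of currents leaving = 0; resistances in Ω):
  Node 1: (V_1 - 15)/50 + (V_1 - 0)/30 = 0
Collecting terms: 0.05333 × V_1 = 0.3  =>  V_1 = 5.625 V
V_th = V_1 - V_2 = 5.625 - 0 = 5.625 V
Step 2 — R_th: zero the source — replace V1 by a short circuit (node 2 merges into node 0) — and find the resistance seen between A (node 1) and B (node 0).
Reduce the network between node 1 (A) and node 0 (B) by series/parallel combination:
  Rp1 = R1 ‖ R2 (parallel, both between nodes 0 and 1) = 1/(1/50 + 1/30) = 18.75 Ω
R_th = 18.75 Ω
I_n = V_th/R_th = 5.625/18.75 = 0.3 A, and R_n = R_th = 18.75 Ω

Final answer: I_n = 0.3 A, R_n = 18.75 Ω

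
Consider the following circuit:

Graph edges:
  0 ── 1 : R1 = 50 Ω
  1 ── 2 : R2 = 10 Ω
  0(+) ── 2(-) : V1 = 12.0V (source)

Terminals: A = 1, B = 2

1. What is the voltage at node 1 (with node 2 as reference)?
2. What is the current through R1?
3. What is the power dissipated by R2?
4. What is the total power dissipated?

Nodal analysis, taking node 2 as the 0 V reference.
Source V1 fixes V_0 = 12 V.
KCL at each unknown node (sum of currents leaving = 0; resistances in Ω):
  Node 1: (V_1 - 12)/50 + (V_1 - 0)/10 = 0
Collecting terms: 0.12 × V_1 = 0.24  =>  V_1 = 2 V
Part 1:
  Read off the nodal solution: V_1 = 2 V
Part 2:
  I_R1 = (V_0 - V_1)/R1 = (12 - 2)/50 = 0.2 A
  Magnitude: I_R1 = 0.2 A
Part 3:
  I_R2 = (V_1 - V_2)/R2 = (2 - 0)/10 = 0.2 A
  P_R2 = I_R2² × R2 = (0.2)² × 10 = 0.4 W
Part 4:
  Power in each resistor, P = (ΔV)²/R:
    P_R1 = (12 - 2)²/50 = 2 W
    P_R2 = (2 - 0)²/10 = 0.4 W
  P_total = P_R1 + P_R2 = 2.4 W

Final answers:
1. V_1 = 2 V
2. I_R1 = 0.2 A
3. P_R2 = 0.4 W
4. P_total = 2.4 W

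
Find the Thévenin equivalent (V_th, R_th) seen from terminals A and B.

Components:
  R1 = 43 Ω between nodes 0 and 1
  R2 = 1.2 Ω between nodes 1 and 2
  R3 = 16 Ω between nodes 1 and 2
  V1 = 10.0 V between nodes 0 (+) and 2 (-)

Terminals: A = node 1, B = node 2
Step 1 — V_th is the open-circuit voltage V_A - V_B (nothing connected across the terminals).
Nodal analysis, taking node 2 as the 0 V reference.
Source V1 fixes V_0 = 10 V.
KCL at each unknown node (sum of currents leaving = 0; resistances in Ω):
  Node 1: (V_1 - 10)/43 + (V_1 - 0)/1.2 + (V_1 - 0)/16 = 0
Collecting terms: 0.9191 × V_1 = 0.2326  =>  V_1 = 0.253 V
V_th = V_1 - V_2 = 0.253 - 0 = 0.253 V
Step 2 — R_th: zero the source — replace V1 by a short circuit (node 2 merges into node 0) — and find the resistance seen between A (node 1) and B (node 0).
Reduce the network between node 1 (A) and node 0 (B) by series/parallel combination:
  Rp1 = R1 ‖ R2 ‖ R3 (parallel, all between nodes 0 and 1) = 1/(1/43 + 1/1.2 + 1/16) = 1.088 Ω
R_th = 1.088 Ω

Final answer: V_th = 0.253 V, R_th = 1.088 Ω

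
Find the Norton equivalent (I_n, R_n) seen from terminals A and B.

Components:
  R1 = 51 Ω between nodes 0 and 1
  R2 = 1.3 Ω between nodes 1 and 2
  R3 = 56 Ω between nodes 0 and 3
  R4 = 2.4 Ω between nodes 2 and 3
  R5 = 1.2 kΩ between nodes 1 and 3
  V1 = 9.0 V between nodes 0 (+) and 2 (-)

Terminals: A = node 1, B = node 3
Find the Thévenin equivalent first; then I_n = V_th/R_th and R_n = R_th.
Step 1 — V_th is the open-circuit voltage V_A - V_B (nothing connected across the terminals).
Nodal analysis, taking node 2 as the 0 V reference.
Source V1 fixes V_0 = 9 V.
KCL at each unknown node (sum of currents leaving = 0; resistances in Ω):
  Node 1: (V_1 - 9)/51 + (V_1 - 0)/1.3 + (V_1 - V_3)/1200 = 0
  Node 3: (V_3 - 9)/56 + (V_3 - 0)/2.4 + (V_3 - V_1)/1200 = 0
Collecting terms (coefficients in siemens):
  0.7897·V_1 - 0.0008333·V_3 = 0.1765
  0.4354·V_3 - 0.0008333·V_1 = 0.1607
Determinant D = (0.7897)(0.4354) - (-0.0008333)(-0.0008333) = 0.3438
V_1 = [(0.1765)(0.4354) - (-0.0008333)(0.1607)]/D = 0.2239 V
V_3 = [(0.7897)(0.1607) - (0.1765)(-0.0008333)]/D = 0.3696 V
V_th = V_1 - V_3 = 0.2239 - 0.3696 = -0.1457 V
Step 2 — R_th: zero the source — replace V1 by a short circuit (node 2 merges into node 0) — and find the resistance seen between A (node 1) and B (node 3).
Reduce the network between node 1 (A) and node 3 (B) by series/parallel combination:
  Rp1 = R1 ‖ R2 (parallel, both between nodes 0 and 1) = 1/(1/51 + 1/1.3) = 1.268 Ω
  Rp2 = R3 ‖ R4 (parallel, both between nodes 0 and 3) = 1/(1/56 + 1/2.4) = 2.301 Ω
  Rs1 = Rp1 + Rp2 (series, joined only at node 0) = 1.268 + 2.301 = 3.569 Ω
  Rp3 = R5 ‖ Rs1 (parallel, both between nodes 1 and 3) = 1/(1/1200 + 1/3.569) = 3.558 Ω
R_th = 3.558 Ω
I_n = V_th/R_th = -0.1457/3.558 = -0.04095 A, and R_n = R_th = 3.558 Ω

Final answer: I_n = -0.04095 A, R_n = 3.558 Ω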